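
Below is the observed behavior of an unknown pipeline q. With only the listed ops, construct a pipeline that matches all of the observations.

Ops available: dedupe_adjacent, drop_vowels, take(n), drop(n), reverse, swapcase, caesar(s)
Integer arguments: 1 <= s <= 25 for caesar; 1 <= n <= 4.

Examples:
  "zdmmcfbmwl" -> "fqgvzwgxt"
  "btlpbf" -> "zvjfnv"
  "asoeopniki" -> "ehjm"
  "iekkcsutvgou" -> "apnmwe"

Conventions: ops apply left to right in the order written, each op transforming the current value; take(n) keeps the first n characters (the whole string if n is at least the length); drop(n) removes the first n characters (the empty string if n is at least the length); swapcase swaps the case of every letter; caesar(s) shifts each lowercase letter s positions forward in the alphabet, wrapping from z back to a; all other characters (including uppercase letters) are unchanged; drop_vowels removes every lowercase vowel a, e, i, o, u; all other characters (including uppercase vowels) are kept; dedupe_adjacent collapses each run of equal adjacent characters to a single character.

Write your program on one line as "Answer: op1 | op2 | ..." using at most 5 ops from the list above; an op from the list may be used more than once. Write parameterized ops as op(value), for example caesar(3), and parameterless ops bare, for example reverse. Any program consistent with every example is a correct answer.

drop_vowels | dedupe_adjacent | caesar(20) | reverse

Check, running the answer program on each example:
  "zdmmcfbmwl" -> "zdmmcfbmwl" -> "zdmcfbmwl" -> "txgwzvgqf" -> "fqgvzwgxt"
  "btlpbf" -> "btlpbf" -> "btlpbf" -> "vnfjvz" -> "zvjfnv"
  "asoeopniki" -> "spnk" -> "spnk" -> "mjhe" -> "ehjm"
  "iekkcsutvgou" -> "kkcstvg" -> "kcstvg" -> "ewmnpa" -> "apnmwe"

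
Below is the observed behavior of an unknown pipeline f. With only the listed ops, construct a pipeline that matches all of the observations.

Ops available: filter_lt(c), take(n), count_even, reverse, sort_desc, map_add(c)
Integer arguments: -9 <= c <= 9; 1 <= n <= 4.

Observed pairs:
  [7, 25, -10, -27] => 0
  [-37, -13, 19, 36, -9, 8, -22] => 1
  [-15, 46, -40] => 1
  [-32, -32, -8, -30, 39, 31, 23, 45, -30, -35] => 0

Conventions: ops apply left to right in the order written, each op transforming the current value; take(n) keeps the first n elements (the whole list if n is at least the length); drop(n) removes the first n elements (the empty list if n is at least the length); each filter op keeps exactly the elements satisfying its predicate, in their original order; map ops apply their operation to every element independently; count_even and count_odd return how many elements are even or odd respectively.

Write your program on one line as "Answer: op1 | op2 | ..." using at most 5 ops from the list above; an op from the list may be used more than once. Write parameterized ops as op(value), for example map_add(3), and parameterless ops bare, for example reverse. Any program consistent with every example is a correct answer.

map_add(-8) | sort_desc | take(1) | count_even

Check, running the answer program on each example:
  [7, 25, -10, -27] -> [-1, 17, -18, -35] -> [17, -1, -18, -35] -> [17] -> 0
  [-37, -13, 19, 36, -9, 8, -22] -> [-45, -21, 11, 28, -17, 0, -30] -> [28, 11, 0, -17, -21, -30, -45] -> [28] -> 1
  [-15, 46, -40] -> [-23, 38, -48] -> [38, -23, -48] -> [38] -> 1
  [-32, -32, -8, -30, 39, 31, 23, 45, -30, -35] -> [-40, -40, -16, -38, 31, 23, 15, 37, -38, -43] -> [37, 31, 23, 15, -16, -38, -38, -40, -40, -43] -> [37] -> 0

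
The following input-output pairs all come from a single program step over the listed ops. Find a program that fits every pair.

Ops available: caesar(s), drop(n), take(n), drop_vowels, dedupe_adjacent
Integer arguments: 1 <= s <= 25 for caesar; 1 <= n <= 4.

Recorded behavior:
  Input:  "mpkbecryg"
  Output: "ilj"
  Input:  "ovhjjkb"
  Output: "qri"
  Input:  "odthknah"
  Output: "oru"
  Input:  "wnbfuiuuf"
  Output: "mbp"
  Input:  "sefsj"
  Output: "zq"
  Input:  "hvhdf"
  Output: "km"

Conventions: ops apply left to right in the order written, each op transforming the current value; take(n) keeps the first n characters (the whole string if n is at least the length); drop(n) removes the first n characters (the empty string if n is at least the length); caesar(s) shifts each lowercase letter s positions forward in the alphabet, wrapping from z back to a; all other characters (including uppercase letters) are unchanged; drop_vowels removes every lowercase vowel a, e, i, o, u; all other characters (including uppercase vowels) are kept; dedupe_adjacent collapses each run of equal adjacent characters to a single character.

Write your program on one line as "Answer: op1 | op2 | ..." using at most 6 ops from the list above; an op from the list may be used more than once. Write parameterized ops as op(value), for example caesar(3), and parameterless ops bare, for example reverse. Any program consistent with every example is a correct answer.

dedupe_adjacent | caesar(16) | drop(3) | take(4) | caesar(17) | take(3)

Check, running the answer program on each example:
  "mpkbecryg" -> "mpkbecryg" -> "cfarushow" -> "rushow" -> "rush" -> "iljy" -> "ilj"
  "ovhjjkb" -> "ovhjkb" -> "elxzar" -> "zar" -> "zar" -> "qri" -> "qri"
  "odthknah" -> "odthknah" -> "etjxadqx" -> "xadqx" -> "xadq" -> "oruh" -> "oru"
  "wnbfuiuuf" -> "wnbfuiuf" -> "mdrvkykv" -> "vkykv" -> "vkyk" -> "mbpb" -> "mbp"
  "sefsj" -> "sefsj" -> "iuviz" -> "iz" -> "iz" -> "zq" -> "zq"
  "hvhdf" -> "hvhdf" -> "xlxtv" -> "tv" -> "tv" -> "km" -> "km"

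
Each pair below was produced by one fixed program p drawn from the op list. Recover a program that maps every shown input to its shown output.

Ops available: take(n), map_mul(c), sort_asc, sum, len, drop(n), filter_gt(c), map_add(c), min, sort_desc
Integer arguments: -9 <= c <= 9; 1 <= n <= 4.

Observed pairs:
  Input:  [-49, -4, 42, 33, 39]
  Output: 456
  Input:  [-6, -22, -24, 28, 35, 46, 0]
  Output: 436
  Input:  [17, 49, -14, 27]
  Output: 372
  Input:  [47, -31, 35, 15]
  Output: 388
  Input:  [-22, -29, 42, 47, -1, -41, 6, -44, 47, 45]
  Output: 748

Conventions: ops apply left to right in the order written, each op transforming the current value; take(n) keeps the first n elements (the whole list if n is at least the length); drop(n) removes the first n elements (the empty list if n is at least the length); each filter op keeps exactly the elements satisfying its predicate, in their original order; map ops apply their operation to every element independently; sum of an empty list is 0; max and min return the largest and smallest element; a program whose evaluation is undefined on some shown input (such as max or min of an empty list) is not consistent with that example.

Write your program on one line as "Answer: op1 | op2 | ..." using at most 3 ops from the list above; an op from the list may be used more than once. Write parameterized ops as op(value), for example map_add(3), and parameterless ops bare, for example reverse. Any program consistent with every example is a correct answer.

map_mul(4) | filter_gt(7) | sum

Check, running the answer program on each example:
  [-49, -4, 42, 33, 39] -> [-196, -16, 168, 132, 156] -> [168, 132, 156] -> 456
  [-6, -22, -24, 28, 35, 46, 0] -> [-24, -88, -96, 112, 140, 184, 0] -> [112, 140, 184] -> 436
  [17, 49, -14, 27] -> [68, 196, -56, 108] -> [68, 196, 108] -> 372
  [47, -31, 35, 15] -> [188, -124, 140, 60] -> [188, 140, 60] -> 388
  [-22, -29, 42, 47, -1, -41, 6, -44, 47, 45] -> [-88, -116, 168, 188, -4, -164, 24, -176, 188, 180] -> [168, 188, 24, 188, 180] -> 748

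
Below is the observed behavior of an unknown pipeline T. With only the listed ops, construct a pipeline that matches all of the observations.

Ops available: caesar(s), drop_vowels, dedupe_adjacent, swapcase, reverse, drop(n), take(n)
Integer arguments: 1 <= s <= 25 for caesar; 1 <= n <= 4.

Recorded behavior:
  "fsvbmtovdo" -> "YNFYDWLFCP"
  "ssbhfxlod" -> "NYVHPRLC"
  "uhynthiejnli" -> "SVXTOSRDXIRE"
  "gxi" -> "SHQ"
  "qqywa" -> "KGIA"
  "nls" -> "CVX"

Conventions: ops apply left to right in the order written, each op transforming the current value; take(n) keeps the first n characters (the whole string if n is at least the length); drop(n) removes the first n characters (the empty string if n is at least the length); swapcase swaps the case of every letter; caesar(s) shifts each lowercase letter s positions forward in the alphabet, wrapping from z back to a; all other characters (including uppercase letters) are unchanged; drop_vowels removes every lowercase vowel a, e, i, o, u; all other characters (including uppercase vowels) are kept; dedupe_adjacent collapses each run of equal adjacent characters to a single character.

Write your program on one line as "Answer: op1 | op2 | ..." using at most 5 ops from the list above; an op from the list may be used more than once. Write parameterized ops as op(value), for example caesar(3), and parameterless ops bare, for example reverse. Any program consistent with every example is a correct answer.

dedupe_adjacent | caesar(21) | caesar(15) | reverse | swapcase

Check, running the answer program on each example:
  "fsvbmtovdo" -> "fsvbmtovdo" -> "anqwhojqyj" -> "pcflwdyfny" -> "ynfydwlfcp" -> "YNFYDWLFCP"
  "ssbhfxlod" -> "sbhfxlod" -> "nwcasgjy" -> "clrphvyn" -> "nyvhprlc" -> "NYVHPRLC"
  "uhynthiejnli" -> "uhynthiejnli" -> "pctiocdzeigd" -> "erixdrsotxvs" -> "svxtosrdxire" -> "SVXTOSRDXIRE"
  "gxi" -> "gxi" -> "bsd" -> "qhs" -> "shq" -> "SHQ"
  "qqywa" -> "qywa" -> "ltrv" -> "aigk" -> "kgia" -> "KGIA"
  "nls" -> "nls" -> "ign" -> "xvc" -> "cvx" -> "CVX"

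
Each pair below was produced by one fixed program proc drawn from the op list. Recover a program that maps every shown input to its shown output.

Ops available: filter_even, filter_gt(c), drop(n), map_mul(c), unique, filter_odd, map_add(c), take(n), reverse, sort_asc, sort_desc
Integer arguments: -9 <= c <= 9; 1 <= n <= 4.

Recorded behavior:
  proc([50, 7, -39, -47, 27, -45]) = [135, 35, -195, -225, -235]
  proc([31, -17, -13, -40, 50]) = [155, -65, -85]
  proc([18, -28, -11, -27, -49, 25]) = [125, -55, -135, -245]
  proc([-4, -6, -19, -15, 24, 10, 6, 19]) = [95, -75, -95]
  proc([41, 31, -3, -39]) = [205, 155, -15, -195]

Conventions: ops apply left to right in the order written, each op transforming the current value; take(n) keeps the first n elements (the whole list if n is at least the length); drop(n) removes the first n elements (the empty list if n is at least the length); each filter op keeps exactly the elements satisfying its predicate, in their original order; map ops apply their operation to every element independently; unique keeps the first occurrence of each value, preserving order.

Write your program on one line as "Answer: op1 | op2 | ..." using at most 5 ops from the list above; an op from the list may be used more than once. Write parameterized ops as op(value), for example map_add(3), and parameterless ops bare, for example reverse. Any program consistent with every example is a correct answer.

sort_asc | map_mul(5) | reverse | filter_odd

Check, running the answer program on each example:
  [50, 7, -39, -47, 27, -45] -> [-47, -45, -39, 7, 27, 50] -> [-235, -225, -195, 35, 135, 250] -> [250, 135, 35, -195, -225, -235] -> [135, 35, -195, -225, -235]
  [31, -17, -13, -40, 50] -> [-40, -17, -13, 31, 50] -> [-200, -85, -65, 155, 250] -> [250, 155, -65, -85, -200] -> [155, -65, -85]
  [18, -28, -11, -27, -49, 25] -> [-49, -28, -27, -11, 18, 25] -> [-245, -140, -135, -55, 90, 125] -> [125, 90, -55, -135, -140, -245] -> [125, -55, -135, -245]
  [-4, -6, -19, -15, 24, 10, 6, 19] -> [-19, -15, -6, -4, 6, 10, 19, 24] -> [-95, -75, -30, -20, 30, 50, 95, 120] -> [120, 95, 50, 30, -20, -30, -75, -95] -> [95, -75, -95]
  [41, 31, -3, -39] -> [-39, -3, 31, 41] -> [-195, -15, 155, 205] -> [205, 155, -15, -195] -> [205, 155, -15, -195]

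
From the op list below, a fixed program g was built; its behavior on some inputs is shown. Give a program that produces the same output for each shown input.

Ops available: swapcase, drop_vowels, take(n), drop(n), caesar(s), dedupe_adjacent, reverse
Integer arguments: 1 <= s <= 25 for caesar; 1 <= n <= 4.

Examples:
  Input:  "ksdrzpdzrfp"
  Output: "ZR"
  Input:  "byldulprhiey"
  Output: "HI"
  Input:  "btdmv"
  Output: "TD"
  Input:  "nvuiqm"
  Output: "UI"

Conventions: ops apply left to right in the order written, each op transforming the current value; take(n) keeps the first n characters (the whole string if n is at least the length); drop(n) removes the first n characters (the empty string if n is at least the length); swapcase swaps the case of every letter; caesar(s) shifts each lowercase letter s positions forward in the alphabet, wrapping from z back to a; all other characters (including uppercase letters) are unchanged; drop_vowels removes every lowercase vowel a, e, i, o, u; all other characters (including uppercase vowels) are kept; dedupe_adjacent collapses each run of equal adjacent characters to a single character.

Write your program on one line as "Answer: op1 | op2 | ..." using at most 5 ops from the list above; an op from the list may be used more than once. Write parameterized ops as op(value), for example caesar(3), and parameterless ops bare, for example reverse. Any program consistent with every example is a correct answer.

swapcase | reverse | drop(2) | take(2) | reverse

Check, running the answer program on each example:
  "ksdrzpdzrfp" -> "KSDRZPDZRFP" -> "PFRZDPZRDSK" -> "RZDPZRDSK" -> "RZ" -> "ZR"
  "byldulprhiey" -> "BYLDULPRHIEY" -> "YEIHRPLUDLYB" -> "IHRPLUDLYB" -> "IH" -> "HI"
  "btdmv" -> "BTDMV" -> "VMDTB" -> "DTB" -> "DT" -> "TD"
  "nvuiqm" -> "NVUIQM" -> "MQIUVN" -> "IUVN" -> "IU" -> "UI"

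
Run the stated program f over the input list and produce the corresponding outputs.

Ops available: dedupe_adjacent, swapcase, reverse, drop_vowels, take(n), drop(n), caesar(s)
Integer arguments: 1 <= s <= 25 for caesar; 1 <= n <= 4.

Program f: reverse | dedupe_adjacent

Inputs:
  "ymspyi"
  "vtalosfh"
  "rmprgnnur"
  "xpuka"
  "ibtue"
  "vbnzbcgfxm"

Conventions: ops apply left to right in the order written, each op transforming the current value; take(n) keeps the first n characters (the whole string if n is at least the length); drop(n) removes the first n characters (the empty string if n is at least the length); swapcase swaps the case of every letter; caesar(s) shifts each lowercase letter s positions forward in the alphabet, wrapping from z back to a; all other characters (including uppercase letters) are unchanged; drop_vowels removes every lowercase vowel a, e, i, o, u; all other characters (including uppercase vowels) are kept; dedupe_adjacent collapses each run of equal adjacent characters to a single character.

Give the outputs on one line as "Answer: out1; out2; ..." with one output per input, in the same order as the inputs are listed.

"iypsmy"; "hfsolatv"; "rungrpmr"; "akupx"; "eutbi"; "mxfgcbznbv"

Execution, op by op:
  "ymspyi" -> "iypsmy" -> "iypsmy"
  "vtalosfh" -> "hfsolatv" -> "hfsolatv"
  "rmprgnnur" -> "runngrpmr" -> "rungrpmr"
  "xpuka" -> "akupx" -> "akupx"
  "ibtue" -> "eutbi" -> "eutbi"
  "vbnzbcgfxm" -> "mxfgcbznbv" -> "mxfgcbznbv"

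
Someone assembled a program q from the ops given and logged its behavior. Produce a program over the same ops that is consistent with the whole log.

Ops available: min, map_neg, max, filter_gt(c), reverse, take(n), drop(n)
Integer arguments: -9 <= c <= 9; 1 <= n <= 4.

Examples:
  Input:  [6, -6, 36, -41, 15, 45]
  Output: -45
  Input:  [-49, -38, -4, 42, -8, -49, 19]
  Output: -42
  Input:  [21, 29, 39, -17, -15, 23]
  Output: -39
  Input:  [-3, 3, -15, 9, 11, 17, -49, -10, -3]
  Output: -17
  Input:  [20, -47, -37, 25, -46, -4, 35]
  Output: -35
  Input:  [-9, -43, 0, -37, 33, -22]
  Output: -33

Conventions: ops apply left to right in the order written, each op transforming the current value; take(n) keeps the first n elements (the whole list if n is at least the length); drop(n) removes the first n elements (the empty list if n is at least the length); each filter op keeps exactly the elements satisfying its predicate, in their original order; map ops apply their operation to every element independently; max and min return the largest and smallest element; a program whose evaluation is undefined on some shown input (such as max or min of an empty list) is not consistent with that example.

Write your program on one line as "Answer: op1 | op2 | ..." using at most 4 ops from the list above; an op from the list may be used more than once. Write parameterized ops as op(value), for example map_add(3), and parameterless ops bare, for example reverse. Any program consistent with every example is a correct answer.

filter_gt(6) | reverse | map_neg | min

Check, running the answer program on each example:
  [6, -6, 36, -41, 15, 45] -> [36, 15, 45] -> [45, 15, 36] -> [-45, -15, -36] -> -45
  [-49, -38, -4, 42, -8, -49, 19] -> [42, 19] -> [19, 42] -> [-19, -42] -> -42
  [21, 29, 39, -17, -15, 23] -> [21, 29, 39, 23] -> [23, 39, 29, 21] -> [-23, -39, -29, -21] -> -39
  [-3, 3, -15, 9, 11, 17, -49, -10, -3] -> [9, 11, 17] -> [17, 11, 9] -> [-17, -11, -9] -> -17
  [20, -47, -37, 25, -46, -4, 35] -> [20, 25, 35] -> [35, 25, 20] -> [-35, -25, -20] -> -35
  [-9, -43, 0, -37, 33, -22] -> [33] -> [33] -> [-33] -> -33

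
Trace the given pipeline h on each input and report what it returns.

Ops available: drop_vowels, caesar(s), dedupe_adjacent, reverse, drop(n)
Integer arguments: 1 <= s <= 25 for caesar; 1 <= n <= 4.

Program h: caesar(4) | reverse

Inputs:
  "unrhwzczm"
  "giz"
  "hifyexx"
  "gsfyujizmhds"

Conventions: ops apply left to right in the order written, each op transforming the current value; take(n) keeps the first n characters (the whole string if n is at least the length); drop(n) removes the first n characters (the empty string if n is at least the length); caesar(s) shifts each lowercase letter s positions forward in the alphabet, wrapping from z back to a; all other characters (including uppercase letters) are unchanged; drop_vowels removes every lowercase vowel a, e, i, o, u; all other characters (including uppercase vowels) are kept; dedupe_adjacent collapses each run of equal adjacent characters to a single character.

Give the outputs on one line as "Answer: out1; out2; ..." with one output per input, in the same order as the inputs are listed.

Execution, op by op:
  "unrhwzczm" -> "yrvladgdq" -> "qdgdalvry"
  "giz" -> "kmd" -> "dmk"
  "hifyexx" -> "lmjcibb" -> "bbicjml"
  "gsfyujizmhds" -> "kwjcynmdqlhw" -> "whlqdmnycjwk"

"qdgdalvry"; "dmk"; "bbicjml"; "whlqdmnycjwk"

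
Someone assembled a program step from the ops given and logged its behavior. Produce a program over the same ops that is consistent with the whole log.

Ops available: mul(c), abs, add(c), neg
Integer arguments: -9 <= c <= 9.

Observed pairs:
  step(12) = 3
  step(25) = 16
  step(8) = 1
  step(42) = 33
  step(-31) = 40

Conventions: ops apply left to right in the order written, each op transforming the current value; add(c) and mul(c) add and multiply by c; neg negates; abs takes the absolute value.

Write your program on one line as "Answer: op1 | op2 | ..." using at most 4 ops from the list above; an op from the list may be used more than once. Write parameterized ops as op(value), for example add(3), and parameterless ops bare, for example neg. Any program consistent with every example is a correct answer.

add(-7) | add(-2) | abs

Check, running the answer program on each example:
  12 -> 5 -> 3 -> 3
  25 -> 18 -> 16 -> 16
  8 -> 1 -> -1 -> 1
  42 -> 35 -> 33 -> 33
  -31 -> -38 -> -40 -> 40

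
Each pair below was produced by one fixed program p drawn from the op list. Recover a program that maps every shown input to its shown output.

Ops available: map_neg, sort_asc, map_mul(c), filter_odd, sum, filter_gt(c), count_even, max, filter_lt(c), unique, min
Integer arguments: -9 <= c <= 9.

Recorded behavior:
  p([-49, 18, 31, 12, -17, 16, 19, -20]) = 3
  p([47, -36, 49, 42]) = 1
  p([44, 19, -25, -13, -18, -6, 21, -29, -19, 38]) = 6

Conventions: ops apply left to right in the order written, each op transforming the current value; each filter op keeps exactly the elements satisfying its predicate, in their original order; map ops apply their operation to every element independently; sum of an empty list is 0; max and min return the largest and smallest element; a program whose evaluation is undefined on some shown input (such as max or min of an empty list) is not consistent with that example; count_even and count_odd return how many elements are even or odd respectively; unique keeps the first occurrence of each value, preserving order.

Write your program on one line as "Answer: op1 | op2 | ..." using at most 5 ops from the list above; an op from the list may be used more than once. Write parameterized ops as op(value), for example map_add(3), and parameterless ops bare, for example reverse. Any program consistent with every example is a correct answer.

map_mul(2) | sort_asc | filter_lt(5) | count_even

Check, running the answer program on each example:
  [-49, 18, 31, 12, -17, 16, 19, -20] -> [-98, 36, 62, 24, -34, 32, 38, -40] -> [-98, -40, -34, 24, 32, 36, 38, 62] -> [-98, -40, -34] -> 3
  [47, -36, 49, 42] -> [94, -72, 98, 84] -> [-72, 84, 94, 98] -> [-72] -> 1
  [44, 19, -25, -13, -18, -6, 21, -29, -19, 38] -> [88, 38, -50, -26, -36, -12, 42, -58, -38, 76] -> [-58, -50, -38, -36, -26, -12, 38, 42, 76, 88] -> [-58, -50, -38, -36, -26, -12] -> 6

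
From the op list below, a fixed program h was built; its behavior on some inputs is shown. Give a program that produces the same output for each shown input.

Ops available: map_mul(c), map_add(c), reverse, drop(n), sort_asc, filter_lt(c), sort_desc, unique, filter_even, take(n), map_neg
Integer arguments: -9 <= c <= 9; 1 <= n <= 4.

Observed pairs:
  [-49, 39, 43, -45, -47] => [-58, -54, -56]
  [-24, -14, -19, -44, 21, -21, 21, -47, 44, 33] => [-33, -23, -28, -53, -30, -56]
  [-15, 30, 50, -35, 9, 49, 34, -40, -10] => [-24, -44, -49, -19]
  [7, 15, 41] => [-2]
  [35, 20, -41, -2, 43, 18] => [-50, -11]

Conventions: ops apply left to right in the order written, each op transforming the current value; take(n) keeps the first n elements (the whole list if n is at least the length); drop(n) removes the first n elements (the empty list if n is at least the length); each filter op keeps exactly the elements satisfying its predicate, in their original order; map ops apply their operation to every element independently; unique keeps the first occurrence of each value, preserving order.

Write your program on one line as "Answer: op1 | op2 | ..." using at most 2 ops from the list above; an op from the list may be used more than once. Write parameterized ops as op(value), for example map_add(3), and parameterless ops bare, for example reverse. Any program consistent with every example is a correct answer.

map_add(-9) | filter_lt(0)

Check, running the answer program on each example:
  [-49, 39, 43, -45, -47] -> [-58, 30, 34, -54, -56] -> [-58, -54, -56]
  [-24, -14, -19, -44, 21, -21, 21, -47, 44, 33] -> [-33, -23, -28, -53, 12, -30, 12, -56, 35, 24] -> [-33, -23, -28, -53, -30, -56]
  [-15, 30, 50, -35, 9, 49, 34, -40, -10] -> [-24, 21, 41, -44, 0, 40, 25, -49, -19] -> [-24, -44, -49, -19]
  [7, 15, 41] -> [-2, 6, 32] -> [-2]
  [35, 20, -41, -2, 43, 18] -> [26, 11, -50, -11, 34, 9] -> [-50, -11]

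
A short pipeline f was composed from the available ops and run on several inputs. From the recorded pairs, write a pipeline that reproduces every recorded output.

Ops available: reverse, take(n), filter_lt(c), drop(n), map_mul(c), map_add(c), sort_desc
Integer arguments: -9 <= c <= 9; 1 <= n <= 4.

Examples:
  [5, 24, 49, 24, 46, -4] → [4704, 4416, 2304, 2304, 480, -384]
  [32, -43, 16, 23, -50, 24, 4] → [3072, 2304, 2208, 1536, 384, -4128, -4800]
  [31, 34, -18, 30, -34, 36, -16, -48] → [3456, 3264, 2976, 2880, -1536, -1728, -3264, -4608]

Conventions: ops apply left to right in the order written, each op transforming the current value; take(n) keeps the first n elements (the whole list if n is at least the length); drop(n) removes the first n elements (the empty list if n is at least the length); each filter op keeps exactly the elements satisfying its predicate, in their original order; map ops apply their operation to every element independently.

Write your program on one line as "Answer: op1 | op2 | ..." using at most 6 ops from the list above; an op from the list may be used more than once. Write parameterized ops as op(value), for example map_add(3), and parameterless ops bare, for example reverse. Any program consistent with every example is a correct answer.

map_mul(-8) | sort_desc | reverse | map_mul(2) | map_mul(6) | map_mul(-1)

Check, running the answer program on each example:
  [5, 24, 49, 24, 46, -4] -> [-40, -192, -392, -192, -368, 32] -> [32, -40, -192, -192, -368, -392] -> [-392, -368, -192, -192, -40, 32] -> [-784, -736, -384, -384, -80, 64] -> [-4704, -4416, -2304, -2304, -480, 384] -> [4704, 4416, 2304, 2304, 480, -384]
  [32, -43, 16, 23, -50, 24, 4] -> [-256, 344, -128, -184, 400, -192, -32] -> [400, 344, -32, -128, -184, -192, -256] -> [-256, -192, -184, -128, -32, 344, 400] -> [-512, -384, -368, -256, -64, 688, 800] -> [-3072, -2304, -2208, -1536, -384, 4128, 4800] -> [3072, 2304, 2208, 1536, 384, -4128, -4800]
  [31, 34, -18, 30, -34, 36, -16, -48] -> [-248, -272, 144, -240, 272, -288, 128, 384] -> [384, 272, 144, 128, -240, -248, -272, -288] -> [-288, -272, -248, -240, 128, 144, 272, 384] -> [-576, -544, -496, -480, 256, 288, 544, 768] -> [-3456, -3264, -2976, -2880, 1536, 1728, 3264, 4608] -> [3456, 3264, 2976, 2880, -1536, -1728, -3264, -4608]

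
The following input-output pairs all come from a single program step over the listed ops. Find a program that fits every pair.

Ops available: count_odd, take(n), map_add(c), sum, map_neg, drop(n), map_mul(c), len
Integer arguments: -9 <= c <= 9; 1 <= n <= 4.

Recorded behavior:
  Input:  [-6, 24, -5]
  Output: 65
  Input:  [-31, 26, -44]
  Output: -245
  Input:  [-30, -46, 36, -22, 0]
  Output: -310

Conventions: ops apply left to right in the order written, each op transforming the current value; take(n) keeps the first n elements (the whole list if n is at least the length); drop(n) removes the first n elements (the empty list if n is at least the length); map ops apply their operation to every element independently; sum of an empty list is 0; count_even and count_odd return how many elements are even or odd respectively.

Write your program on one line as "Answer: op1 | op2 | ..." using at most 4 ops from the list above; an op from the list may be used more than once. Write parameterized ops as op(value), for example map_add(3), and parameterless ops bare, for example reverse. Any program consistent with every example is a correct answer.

map_mul(5) | take(4) | sum

Check, running the answer program on each example:
  [-6, 24, -5] -> [-30, 120, -25] -> [-30, 120, -25] -> 65
  [-31, 26, -44] -> [-155, 130, -220] -> [-155, 130, -220] -> -245
  [-30, -46, 36, -22, 0] -> [-150, -230, 180, -110, 0] -> [-150, -230, 180, -110] -> -310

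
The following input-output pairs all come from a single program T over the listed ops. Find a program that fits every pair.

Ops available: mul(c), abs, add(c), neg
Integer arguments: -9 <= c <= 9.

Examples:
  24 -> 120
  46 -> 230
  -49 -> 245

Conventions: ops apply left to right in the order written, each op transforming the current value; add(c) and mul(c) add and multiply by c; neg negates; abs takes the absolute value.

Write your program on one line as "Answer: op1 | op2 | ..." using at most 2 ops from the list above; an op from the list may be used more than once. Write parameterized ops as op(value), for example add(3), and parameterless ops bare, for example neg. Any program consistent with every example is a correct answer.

abs | mul(5)

Check, running the answer program on each example:
  24 -> 24 -> 120
  46 -> 46 -> 230
  -49 -> 49 -> 245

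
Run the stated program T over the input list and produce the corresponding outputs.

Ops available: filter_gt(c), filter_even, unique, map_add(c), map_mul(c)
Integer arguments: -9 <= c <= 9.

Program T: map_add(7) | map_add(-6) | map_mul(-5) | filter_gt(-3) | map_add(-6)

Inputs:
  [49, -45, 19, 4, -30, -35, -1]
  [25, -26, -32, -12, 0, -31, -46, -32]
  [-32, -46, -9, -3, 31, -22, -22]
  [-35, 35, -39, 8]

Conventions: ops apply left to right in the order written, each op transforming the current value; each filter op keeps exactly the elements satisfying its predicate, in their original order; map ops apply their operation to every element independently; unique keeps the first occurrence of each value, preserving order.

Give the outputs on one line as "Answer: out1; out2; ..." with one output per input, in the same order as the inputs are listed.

[214, 139, 164, -6]; [119, 149, 49, 144, 219, 149]; [149, 219, 34, 4, 99, 99]; [164, 184]

Execution, op by op:
  [49, -45, 19, 4, -30, -35, -1] -> [56, -38, 26, 11, -23, -28, 6] -> [50, -44, 20, 5, -29, -34, 0] -> [-250, 220, -100, -25, 145, 170, 0] -> [220, 145, 170, 0] -> [214, 139, 164, -6]
  [25, -26, -32, -12, 0, -31, -46, -32] -> [32, -19, -25, -5, 7, -24, -39, -25] -> [26, -25, -31, -11, 1, -30, -45, -31] -> [-130, 125, 155, 55, -5, 150, 225, 155] -> [125, 155, 55, 150, 225, 155] -> [119, 149, 49, 144, 219, 149]
  [-32, -46, -9, -3, 31, -22, -22] -> [-25, -39, -2, 4, 38, -15, -15] -> [-31, -45, -8, -2, 32, -21, -21] -> [155, 225, 40, 10, -160, 105, 105] -> [155, 225, 40, 10, 105, 105] -> [149, 219, 34, 4, 99, 99]
  [-35, 35, -39, 8] -> [-28, 42, -32, 15] -> [-34, 36, -38, 9] -> [170, -180, 190, -45] -> [170, 190] -> [164, 184]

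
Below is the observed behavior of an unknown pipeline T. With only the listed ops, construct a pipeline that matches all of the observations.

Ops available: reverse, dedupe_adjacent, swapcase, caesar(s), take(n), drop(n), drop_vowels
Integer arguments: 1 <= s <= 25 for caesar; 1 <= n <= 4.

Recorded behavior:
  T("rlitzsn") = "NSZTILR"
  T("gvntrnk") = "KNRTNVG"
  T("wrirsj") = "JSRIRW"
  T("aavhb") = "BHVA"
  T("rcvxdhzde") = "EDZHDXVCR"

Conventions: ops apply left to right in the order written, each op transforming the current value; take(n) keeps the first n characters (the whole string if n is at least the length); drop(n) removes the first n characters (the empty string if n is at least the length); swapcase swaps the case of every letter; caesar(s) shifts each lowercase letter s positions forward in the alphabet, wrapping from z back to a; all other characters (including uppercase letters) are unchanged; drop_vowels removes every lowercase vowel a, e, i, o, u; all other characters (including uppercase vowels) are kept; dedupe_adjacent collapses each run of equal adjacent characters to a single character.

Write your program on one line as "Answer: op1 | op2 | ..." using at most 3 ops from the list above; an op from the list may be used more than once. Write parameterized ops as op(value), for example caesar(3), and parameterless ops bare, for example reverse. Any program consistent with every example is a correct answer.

swapcase | dedupe_adjacent | reverse

Check, running the answer program on each example:
  "rlitzsn" -> "RLITZSN" -> "RLITZSN" -> "NSZTILR"
  "gvntrnk" -> "GVNTRNK" -> "GVNTRNK" -> "KNRTNVG"
  "wrirsj" -> "WRIRSJ" -> "WRIRSJ" -> "JSRIRW"
  "aavhb" -> "AAVHB" -> "AVHB" -> "BHVA"
  "rcvxdhzde" -> "RCVXDHZDE" -> "RCVXDHZDE" -> "EDZHDXVCR"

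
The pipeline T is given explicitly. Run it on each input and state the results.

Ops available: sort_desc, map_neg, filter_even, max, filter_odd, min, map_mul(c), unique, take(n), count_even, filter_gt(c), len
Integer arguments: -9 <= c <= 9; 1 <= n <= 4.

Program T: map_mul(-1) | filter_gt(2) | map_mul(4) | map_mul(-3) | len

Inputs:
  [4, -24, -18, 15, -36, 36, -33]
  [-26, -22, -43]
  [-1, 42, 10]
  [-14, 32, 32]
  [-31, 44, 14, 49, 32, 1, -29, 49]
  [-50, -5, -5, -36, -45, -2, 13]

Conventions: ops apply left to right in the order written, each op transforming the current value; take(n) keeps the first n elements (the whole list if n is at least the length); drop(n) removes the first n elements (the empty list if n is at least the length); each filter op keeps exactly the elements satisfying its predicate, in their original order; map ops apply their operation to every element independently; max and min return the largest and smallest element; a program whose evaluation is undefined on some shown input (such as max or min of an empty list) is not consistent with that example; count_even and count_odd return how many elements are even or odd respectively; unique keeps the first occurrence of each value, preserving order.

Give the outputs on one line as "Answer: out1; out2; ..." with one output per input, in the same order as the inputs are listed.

4; 3; 0; 1; 2; 5

Execution, op by op:
  [4, -24, -18, 15, -36, 36, -33] -> [-4, 24, 18, -15, 36, -36, 33] -> [24, 18, 36, 33] -> [96, 72, 144, 132] -> [-288, -216, -432, -396] -> 4
  [-26, -22, -43] -> [26, 22, 43] -> [26, 22, 43] -> [104, 88, 172] -> [-312, -264, -516] -> 3
  [-1, 42, 10] -> [1, -42, -10] -> [] -> [] -> [] -> 0
  [-14, 32, 32] -> [14, -32, -32] -> [14] -> [56] -> [-168] -> 1
  [-31, 44, 14, 49, 32, 1, -29, 49] -> [31, -44, -14, -49, -32, -1, 29, -49] -> [31, 29] -> [124, 116] -> [-372, -348] -> 2
  [-50, -5, -5, -36, -45, -2, 13] -> [50, 5, 5, 36, 45, 2, -13] -> [50, 5, 5, 36, 45] -> [200, 20, 20, 144, 180] -> [-600, -60, -60, -432, -540] -> 5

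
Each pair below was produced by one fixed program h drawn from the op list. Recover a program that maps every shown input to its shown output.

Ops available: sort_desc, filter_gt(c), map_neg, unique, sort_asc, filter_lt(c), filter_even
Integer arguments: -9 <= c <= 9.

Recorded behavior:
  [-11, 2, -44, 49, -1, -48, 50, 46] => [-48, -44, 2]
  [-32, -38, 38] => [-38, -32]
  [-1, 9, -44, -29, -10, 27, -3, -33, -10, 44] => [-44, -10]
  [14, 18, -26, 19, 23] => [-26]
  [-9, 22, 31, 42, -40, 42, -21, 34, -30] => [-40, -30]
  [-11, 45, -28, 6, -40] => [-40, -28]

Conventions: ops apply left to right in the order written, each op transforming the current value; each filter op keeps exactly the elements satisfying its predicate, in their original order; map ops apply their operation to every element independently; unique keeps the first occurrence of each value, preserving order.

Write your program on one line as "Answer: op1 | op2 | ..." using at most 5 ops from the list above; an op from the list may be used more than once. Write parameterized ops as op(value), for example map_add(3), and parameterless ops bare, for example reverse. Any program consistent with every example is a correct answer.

sort_desc | unique | filter_even | sort_asc | filter_lt(3)

Check, running the answer program on each example:
  [-11, 2, -44, 49, -1, -48, 50, 46] -> [50, 49, 46, 2, -1, -11, -44, -48] -> [50, 49, 46, 2, -1, -11, -44, -48] -> [50, 46, 2, -44, -48] -> [-48, -44, 2, 46, 50] -> [-48, -44, 2]
  [-32, -38, 38] -> [38, -32, -38] -> [38, -32, -38] -> [38, -32, -38] -> [-38, -32, 38] -> [-38, -32]
  [-1, 9, -44, -29, -10, 27, -3, -33, -10, 44] -> [44, 27, 9, -1, -3, -10, -10, -29, -33, -44] -> [44, 27, 9, -1, -3, -10, -29, -33, -44] -> [44, -10, -44] -> [-44, -10, 44] -> [-44, -10]
  [14, 18, -26, 19, 23] -> [23, 19, 18, 14, -26] -> [23, 19, 18, 14, -26] -> [18, 14, -26] -> [-26, 14, 18] -> [-26]
  [-9, 22, 31, 42, -40, 42, -21, 34, -30] -> [42, 42, 34, 31, 22, -9, -21, -30, -40] -> [42, 34, 31, 22, -9, -21, -30, -40] -> [42, 34, 22, -30, -40] -> [-40, -30, 22, 34, 42] -> [-40, -30]
  [-11, 45, -28, 6, -40] -> [45, 6, -11, -28, -40] -> [45, 6, -11, -28, -40] -> [6, -28, -40] -> [-40, -28, 6] -> [-40, -28]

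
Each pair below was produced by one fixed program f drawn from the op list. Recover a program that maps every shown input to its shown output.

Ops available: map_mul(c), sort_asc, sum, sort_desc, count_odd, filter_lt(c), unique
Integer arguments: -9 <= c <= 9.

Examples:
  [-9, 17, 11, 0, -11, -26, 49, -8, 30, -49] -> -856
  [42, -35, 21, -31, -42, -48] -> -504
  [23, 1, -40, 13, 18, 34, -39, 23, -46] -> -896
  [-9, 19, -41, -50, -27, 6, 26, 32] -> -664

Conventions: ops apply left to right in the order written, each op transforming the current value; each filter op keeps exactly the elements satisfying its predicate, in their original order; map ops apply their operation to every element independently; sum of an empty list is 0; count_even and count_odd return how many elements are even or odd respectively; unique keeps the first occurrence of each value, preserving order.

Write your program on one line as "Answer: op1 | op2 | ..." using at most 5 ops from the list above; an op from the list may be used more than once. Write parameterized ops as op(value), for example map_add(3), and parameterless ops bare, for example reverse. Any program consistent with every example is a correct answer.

map_mul(-8) | filter_lt(7) | filter_lt(-1) | sum

Check, running the answer program on each example:
  [-9, 17, 11, 0, -11, -26, 49, -8, 30, -49] -> [72, -136, -88, 0, 88, 208, -392, 64, -240, 392] -> [-136, -88, 0, -392, -240] -> [-136, -88, -392, -240] -> -856
  [42, -35, 21, -31, -42, -48] -> [-336, 280, -168, 248, 336, 384] -> [-336, -168] -> [-336, -168] -> -504
  [23, 1, -40, 13, 18, 34, -39, 23, -46] -> [-184, -8, 320, -104, -144, -272, 312, -184, 368] -> [-184, -8, -104, -144, -272, -184] -> [-184, -8, -104, -144, -272, -184] -> -896
  [-9, 19, -41, -50, -27, 6, 26, 32] -> [72, -152, 328, 400, 216, -48, -208, -256] -> [-152, -48, -208, -256] -> [-152, -48, -208, -256] -> -664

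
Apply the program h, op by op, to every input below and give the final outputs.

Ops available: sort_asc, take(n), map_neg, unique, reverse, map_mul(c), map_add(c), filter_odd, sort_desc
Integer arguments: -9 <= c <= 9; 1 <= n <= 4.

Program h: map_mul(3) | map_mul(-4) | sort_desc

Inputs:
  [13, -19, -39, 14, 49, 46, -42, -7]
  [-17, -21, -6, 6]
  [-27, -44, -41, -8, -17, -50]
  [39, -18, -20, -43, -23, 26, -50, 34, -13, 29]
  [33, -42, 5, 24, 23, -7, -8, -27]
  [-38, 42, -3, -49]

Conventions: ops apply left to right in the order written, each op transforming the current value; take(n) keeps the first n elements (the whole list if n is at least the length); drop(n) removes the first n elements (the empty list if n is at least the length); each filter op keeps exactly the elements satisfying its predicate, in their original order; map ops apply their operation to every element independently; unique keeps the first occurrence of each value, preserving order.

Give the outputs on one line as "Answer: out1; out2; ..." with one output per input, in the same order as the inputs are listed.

Execution, op by op:
  [13, -19, -39, 14, 49, 46, -42, -7] -> [39, -57, -117, 42, 147, 138, -126, -21] -> [-156, 228, 468, -168, -588, -552, 504, 84] -> [504, 468, 228, 84, -156, -168, -552, -588]
  [-17, -21, -6, 6] -> [-51, -63, -18, 18] -> [204, 252, 72, -72] -> [252, 204, 72, -72]
  [-27, -44, -41, -8, -17, -50] -> [-81, -132, -123, -24, -51, -150] -> [324, 528, 492, 96, 204, 600] -> [600, 528, 492, 324, 204, 96]
  [39, -18, -20, -43, -23, 26, -50, 34, -13, 29] -> [117, -54, -60, -129, -69, 78, -150, 102, -39, 87] -> [-468, 216, 240, 516, 276, -312, 600, -408, 156, -348] -> [600, 516, 276, 240, 216, 156, -312, -348, -408, -468]
  [33, -42, 5, 24, 23, -7, -8, -27] -> [99, -126, 15, 72, 69, -21, -24, -81] -> [-396, 504, -60, -288, -276, 84, 96, 324] -> [504, 324, 96, 84, -60, -276, -288, -396]
  [-38, 42, -3, -49] -> [-114, 126, -9, -147] -> [456, -504, 36, 588] -> [588, 456, 36, -504]

[504, 468, 228, 84, -156, -168, -552, -588]; [252, 204, 72, -72]; [600, 528, 492, 324, 204, 96]; [600, 516, 276, 240, 216, 156, -312, -348, -408, -468]; [504, 324, 96, 84, -60, -276, -288, -396]; [588, 456, 36, -504]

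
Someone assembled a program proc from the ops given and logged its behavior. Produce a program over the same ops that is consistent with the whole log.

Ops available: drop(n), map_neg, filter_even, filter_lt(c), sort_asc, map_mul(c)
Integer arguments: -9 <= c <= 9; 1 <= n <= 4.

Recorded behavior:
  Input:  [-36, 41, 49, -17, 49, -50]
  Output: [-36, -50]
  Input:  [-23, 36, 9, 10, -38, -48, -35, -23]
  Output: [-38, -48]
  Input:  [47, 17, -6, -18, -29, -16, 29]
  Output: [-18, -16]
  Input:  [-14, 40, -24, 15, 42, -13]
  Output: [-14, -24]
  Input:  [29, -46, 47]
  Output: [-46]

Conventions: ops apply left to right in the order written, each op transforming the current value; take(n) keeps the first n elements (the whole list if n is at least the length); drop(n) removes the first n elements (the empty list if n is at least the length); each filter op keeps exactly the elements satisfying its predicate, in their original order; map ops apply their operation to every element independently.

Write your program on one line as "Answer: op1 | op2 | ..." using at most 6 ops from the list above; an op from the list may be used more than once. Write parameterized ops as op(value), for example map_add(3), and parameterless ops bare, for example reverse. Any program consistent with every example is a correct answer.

filter_lt(2) | map_neg | filter_even | map_neg | filter_lt(-7)

Check, running the answer program on each example:
  [-36, 41, 49, -17, 49, -50] -> [-36, -17, -50] -> [36, 17, 50] -> [36, 50] -> [-36, -50] -> [-36, -50]
  [-23, 36, 9, 10, -38, -48, -35, -23] -> [-23, -38, -48, -35, -23] -> [23, 38, 48, 35, 23] -> [38, 48] -> [-38, -48] -> [-38, -48]
  [47, 17, -6, -18, -29, -16, 29] -> [-6, -18, -29, -16] -> [6, 18, 29, 16] -> [6, 18, 16] -> [-6, -18, -16] -> [-18, -16]
  [-14, 40, -24, 15, 42, -13] -> [-14, -24, -13] -> [14, 24, 13] -> [14, 24] -> [-14, -24] -> [-14, -24]
  [29, -46, 47] -> [-46] -> [46] -> [46] -> [-46] -> [-46]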